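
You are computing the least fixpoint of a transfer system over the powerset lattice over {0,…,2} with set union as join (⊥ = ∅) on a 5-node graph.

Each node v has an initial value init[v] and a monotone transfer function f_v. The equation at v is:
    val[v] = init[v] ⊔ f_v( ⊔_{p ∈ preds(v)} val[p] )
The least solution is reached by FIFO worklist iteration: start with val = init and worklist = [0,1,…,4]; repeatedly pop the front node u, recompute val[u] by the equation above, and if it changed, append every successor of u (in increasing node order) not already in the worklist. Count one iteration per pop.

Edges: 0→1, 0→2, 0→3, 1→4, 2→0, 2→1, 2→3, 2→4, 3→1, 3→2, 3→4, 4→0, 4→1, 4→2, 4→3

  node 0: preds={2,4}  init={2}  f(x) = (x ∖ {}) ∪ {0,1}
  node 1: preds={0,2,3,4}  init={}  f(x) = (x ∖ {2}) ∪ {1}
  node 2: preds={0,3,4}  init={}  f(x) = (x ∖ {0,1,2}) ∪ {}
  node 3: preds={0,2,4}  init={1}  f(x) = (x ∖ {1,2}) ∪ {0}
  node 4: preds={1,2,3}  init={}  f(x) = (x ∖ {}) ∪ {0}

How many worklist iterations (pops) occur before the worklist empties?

Worklist (9 pops):
  #1 pop 0: in={} → {0,1,2} (was {2}); enqueue []
  #2 pop 1: in={0,1,2} → {0,1} (was {}); enqueue []
  #3 pop 2: in={0,1,2} → {} (no change)
  #4 pop 3: in={0,1,2} → {0,1} (was {1}); enqueue [1,2]
  #5 pop 4: in={0,1} → {0,1} (was {}); enqueue [0,3]
  #6 pop 1: in={0,1,2} → {0,1} (no change)
  #7 pop 2: in={0,1,2} → {} (no change)
  #8 pop 0: in={0,1} → {0,1,2} (no change)
  #9 pop 3: in={0,1,2} → {0,1} (no change)

Fixpoint:
  val[0] = {0,1,2}
  val[1] = {0,1}
  val[2] = {}
  val[3] = {0,1}
  val[4] = {0,1}

9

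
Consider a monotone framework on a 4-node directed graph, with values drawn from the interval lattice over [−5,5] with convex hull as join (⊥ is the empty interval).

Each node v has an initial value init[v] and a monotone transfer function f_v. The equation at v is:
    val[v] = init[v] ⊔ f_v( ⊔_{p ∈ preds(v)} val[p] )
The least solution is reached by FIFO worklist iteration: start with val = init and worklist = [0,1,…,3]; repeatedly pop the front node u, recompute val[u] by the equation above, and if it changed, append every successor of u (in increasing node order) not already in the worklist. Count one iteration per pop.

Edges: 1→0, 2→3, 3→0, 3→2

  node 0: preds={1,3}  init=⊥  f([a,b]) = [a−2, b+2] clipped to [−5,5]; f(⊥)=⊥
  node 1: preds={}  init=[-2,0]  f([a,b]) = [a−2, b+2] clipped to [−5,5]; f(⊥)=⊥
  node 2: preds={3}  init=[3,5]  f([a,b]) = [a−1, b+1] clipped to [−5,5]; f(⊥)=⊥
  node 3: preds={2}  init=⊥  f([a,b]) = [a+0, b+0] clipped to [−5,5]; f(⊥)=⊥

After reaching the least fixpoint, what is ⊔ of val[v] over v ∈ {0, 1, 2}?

Worklist (30 pops):
  #1 pop 0: in=[-2,0] → [-4,2] (was ⊥); enqueue []
  #2 pop 1: in=⊥ → [-2,0] (no change)
  #3 pop 2: in=⊥ → [3,5] (no change)
  #4 pop 3: in=[3,5] → [3,5] (was ⊥); enqueue [0,2]
  #5 pop 0: in=[-2,5] → [-4,5] (was [-4,2]); enqueue []
  #6 pop 2: in=[3,5] → [2,5] (was [3,5]); enqueue [3]
  #7 pop 3: in=[2,5] → [2,5] (was [3,5]); enqueue [0,2]
  #8 pop 0: in=[-2,5] → [-4,5] (no change)
  #9 pop 2: in=[2,5] → [1,5] (was [2,5]); enqueue [3]
  #10 pop 3: in=[1,5] → [1,5] (was [2,5]); enqueue [0,2]
  #11 pop 0: in=[-2,5] → [-4,5] (no change)
  #12 pop 2: in=[1,5] → [0,5] (was [1,5]); enqueue [3]
  #13 pop 3: in=[0,5] → [0,5] (was [1,5]); enqueue [0,2]
  #14 pop 0: in=[-2,5] → [-4,5] (no change)
  #15 pop 2: in=[0,5] → [-1,5] (was [0,5]); enqueue [3]
  #16 pop 3: in=[-1,5] → [-1,5] (was [0,5]); enqueue [0,2]
  #17 pop 0: in=[-2,5] → [-4,5] (no change)
  #18 pop 2: in=[-1,5] → [-2,5] (was [-1,5]); enqueue [3]
  #19 pop 3: in=[-2,5] → [-2,5] (was [-1,5]); enqueue [0,2]
  #20 pop 0: in=[-2,5] → [-4,5] (no change)
  #21 pop 2: in=[-2,5] → [-3,5] (was [-2,5]); enqueue [3]
  #22 pop 3: in=[-3,5] → [-3,5] (was [-2,5]); enqueue [0,2]
  #23 pop 0: in=[-3,5] → [-5,5] (was [-4,5]); enqueue []
  #24 pop 2: in=[-3,5] → [-4,5] (was [-3,5]); enqueue [3]
  #25 pop 3: in=[-4,5] → [-4,5] (was [-3,5]); enqueue [0,2]
  #26 pop 0: in=[-4,5] → [-5,5] (no change)
  #27 pop 2: in=[-4,5] → [-5,5] (was [-4,5]); enqueue [3]
  #28 pop 3: in=[-5,5] → [-5,5] (was [-4,5]); enqueue [0,2]
  #29 pop 0: in=[-5,5] → [-5,5] (no change)
  #30 pop 2: in=[-5,5] → [-5,5] (no change)

Fixpoint:
  val[0] = [-5,5]
  val[1] = [-2,0]
  val[2] = [-5,5]
  val[3] = [-5,5]

[-5,5]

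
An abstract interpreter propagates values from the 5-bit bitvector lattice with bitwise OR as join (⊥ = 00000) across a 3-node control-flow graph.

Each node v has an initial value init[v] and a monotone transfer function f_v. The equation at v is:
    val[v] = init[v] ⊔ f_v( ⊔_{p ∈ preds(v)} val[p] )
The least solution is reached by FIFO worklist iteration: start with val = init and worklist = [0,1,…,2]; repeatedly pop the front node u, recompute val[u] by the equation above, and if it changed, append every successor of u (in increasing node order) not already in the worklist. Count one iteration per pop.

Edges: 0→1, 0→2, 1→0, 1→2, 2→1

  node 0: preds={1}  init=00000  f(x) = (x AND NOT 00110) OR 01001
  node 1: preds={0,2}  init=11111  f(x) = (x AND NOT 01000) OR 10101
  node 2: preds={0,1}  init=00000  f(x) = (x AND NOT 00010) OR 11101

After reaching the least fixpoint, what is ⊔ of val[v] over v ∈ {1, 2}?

11111

Worklist (4 pops):
  #1 pop 0: in=11111 → 11001 (was 00000); enqueue []
  #2 pop 1: in=11001 → 11111 (no change)
  #3 pop 2: in=11111 → 11101 (was 00000); enqueue [1]
  #4 pop 1: in=11101 → 11111 (no change)

Fixpoint:
  val[0] = 11001
  val[1] = 11111
  val[2] = 11101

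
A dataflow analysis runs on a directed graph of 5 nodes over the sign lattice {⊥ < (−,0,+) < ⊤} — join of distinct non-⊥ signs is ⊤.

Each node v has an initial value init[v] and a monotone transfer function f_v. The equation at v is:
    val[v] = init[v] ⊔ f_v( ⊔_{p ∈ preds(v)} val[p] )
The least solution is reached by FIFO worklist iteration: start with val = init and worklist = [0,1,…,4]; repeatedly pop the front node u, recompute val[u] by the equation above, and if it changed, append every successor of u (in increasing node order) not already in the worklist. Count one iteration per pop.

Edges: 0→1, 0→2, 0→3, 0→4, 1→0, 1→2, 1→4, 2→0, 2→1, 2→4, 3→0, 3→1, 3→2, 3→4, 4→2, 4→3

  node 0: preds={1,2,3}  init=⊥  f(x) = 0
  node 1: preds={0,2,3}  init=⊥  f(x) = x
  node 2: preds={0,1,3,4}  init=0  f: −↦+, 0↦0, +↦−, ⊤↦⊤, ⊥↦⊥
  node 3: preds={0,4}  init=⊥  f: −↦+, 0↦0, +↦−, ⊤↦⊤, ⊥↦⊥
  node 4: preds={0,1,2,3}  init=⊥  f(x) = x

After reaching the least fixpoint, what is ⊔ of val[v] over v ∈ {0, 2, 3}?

0

Trace (9 dequeues):
  [1] u=0 | in 0 | out 0 | prev ⊥ | push {}
  [2] u=1 | in 0 | out 0 | prev ⊥ | push {0}
  [3] u=2 | in 0 | out 0 | ==
  [4] u=3 | in 0 | out 0 | prev ⊥ | push {1,2}
  [5] u=4 | in 0 | out 0 | prev ⊥ | push {3}
  [6] u=0 | in 0 | out 0 | ==
  [7] u=1 | in 0 | out 0 | ==
  [8] u=2 | in 0 | out 0 | ==
  [9] u=3 | in 0 | out 0 | ==

Converged values:
  [0] 0
  [1] 0
  [2] 0
  [3] 0
  [4] 0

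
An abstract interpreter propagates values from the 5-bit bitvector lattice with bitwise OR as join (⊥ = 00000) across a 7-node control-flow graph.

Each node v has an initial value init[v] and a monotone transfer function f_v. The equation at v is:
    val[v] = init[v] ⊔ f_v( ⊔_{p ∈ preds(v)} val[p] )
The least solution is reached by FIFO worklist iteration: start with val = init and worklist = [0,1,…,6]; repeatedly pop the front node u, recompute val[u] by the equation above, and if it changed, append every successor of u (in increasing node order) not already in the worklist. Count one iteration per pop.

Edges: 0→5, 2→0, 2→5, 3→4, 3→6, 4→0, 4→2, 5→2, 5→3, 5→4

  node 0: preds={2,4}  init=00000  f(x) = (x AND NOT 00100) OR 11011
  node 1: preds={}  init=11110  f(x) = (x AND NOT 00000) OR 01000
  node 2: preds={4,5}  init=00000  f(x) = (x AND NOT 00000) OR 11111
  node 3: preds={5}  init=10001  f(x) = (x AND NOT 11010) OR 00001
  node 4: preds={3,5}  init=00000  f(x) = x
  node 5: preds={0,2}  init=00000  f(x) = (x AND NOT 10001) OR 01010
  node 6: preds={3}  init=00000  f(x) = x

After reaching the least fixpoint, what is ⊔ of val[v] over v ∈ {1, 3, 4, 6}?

11111

Iteration log — 14 steps:
  step 1. node 0  ⊔preds=00000  new=11011  old=00000  +wl: 
  step 2. node 1  ⊔preds=00000  new=11110  stable
  step 3. node 2  ⊔preds=00000  new=11111  old=00000  +wl: 0
  step 4. node 3  ⊔preds=00000  new=10001  stable
  step 5. node 4  ⊔preds=10001  new=10001  old=00000  +wl: 2
  step 6. node 5  ⊔preds=11111  new=01110  old=00000  +wl: 3,4
  step 7. node 6  ⊔preds=10001  new=10001  old=00000  +wl: 
  step 8. node 0  ⊔preds=11111  new=11011  stable
  step 9. node 2  ⊔preds=11111  new=11111  stable
  step 10. node 3  ⊔preds=01110  new=10101  old=10001  +wl: 6
  step 11. node 4  ⊔preds=11111  new=11111  old=10001  +wl: 0,2
  step 12. node 6  ⊔preds=10101  new=10101  old=10001  +wl: 
  step 13. node 0  ⊔preds=11111  new=11011  stable
  step 14. node 2  ⊔preds=11111  new=11111  stable

Least fixpoint reached:
  node 0: 11011
  node 1: 11110
  node 2: 11111
  node 3: 10101
  node 4: 11111
  node 5: 01110
  node 6: 10101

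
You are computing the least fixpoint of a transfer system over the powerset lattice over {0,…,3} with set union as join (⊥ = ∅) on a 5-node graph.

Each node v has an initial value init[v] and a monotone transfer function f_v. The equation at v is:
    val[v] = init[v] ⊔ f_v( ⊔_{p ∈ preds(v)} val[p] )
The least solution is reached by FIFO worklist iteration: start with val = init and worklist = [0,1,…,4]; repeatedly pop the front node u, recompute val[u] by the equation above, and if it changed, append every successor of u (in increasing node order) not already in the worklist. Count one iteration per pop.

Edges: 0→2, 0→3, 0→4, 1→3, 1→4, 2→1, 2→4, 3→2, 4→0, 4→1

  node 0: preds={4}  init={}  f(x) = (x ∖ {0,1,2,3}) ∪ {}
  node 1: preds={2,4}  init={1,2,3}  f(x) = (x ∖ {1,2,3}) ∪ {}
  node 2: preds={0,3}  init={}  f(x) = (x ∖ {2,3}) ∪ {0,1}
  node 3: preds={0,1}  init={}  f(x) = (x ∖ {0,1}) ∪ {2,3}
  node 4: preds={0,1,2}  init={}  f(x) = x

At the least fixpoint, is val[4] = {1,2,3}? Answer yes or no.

Trace (10 dequeues):
  [1] u=0 | in {} | out {} | ==
  [2] u=1 | in {} | out {1,2,3} | ==
  [3] u=2 | in {} | out {0,1} | prev {} | push {1}
  [4] u=3 | in {1,2,3} | out {2,3} | prev {} | push {2}
  [5] u=4 | in {0,1,2,3} | out {0,1,2,3} | prev {} | push {0}
  [6] u=1 | in {0,1,2,3} | out {0,1,2,3} | prev {1,2,3} | push {3,4}
  [7] u=2 | in {2,3} | out {0,1} | ==
  [8] u=0 | in {0,1,2,3} | out {} | ==
  [9] u=3 | in {0,1,2,3} | out {2,3} | ==
  [10] u=4 | in {0,1,2,3} | out {0,1,2,3} | ==

Converged values:
  [0] {}
  [1] {0,1,2,3}
  [2] {0,1}
  [3] {2,3}
  [4] {0,1,2,3}

no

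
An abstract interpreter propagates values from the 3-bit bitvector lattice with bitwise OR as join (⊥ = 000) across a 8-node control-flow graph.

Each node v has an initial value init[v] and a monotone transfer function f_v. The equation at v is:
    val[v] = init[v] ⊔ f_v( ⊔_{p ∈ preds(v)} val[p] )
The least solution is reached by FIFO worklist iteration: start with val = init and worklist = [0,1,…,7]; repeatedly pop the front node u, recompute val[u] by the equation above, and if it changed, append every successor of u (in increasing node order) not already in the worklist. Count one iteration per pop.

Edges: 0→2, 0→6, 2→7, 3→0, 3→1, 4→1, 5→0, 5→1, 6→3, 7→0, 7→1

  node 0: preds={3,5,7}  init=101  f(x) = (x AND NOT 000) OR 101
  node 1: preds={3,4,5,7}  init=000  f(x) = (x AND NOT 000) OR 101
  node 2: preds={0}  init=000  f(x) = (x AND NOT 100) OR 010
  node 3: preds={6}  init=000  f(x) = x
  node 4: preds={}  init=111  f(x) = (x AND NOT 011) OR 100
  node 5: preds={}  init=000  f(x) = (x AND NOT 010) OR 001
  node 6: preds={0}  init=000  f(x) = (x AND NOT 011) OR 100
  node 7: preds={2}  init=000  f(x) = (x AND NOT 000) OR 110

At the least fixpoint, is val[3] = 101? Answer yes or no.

Iteration log — 15 steps:
  step 1. node 0  ⊔preds=000  new=101  stable
  step 2. node 1  ⊔preds=111  new=111  old=000  +wl: 
  step 3. node 2  ⊔preds=101  new=011  old=000  +wl: 
  step 4. node 3  ⊔preds=000  new=000  stable
  step 5. node 4  ⊔preds=000  new=111  stable
  step 6. node 5  ⊔preds=000  new=001  old=000  +wl: 0,1
  step 7. node 6  ⊔preds=101  new=100  old=000  +wl: 3
  step 8. node 7  ⊔preds=011  new=111  old=000  +wl: 
  step 9. node 0  ⊔preds=111  new=111  old=101  +wl: 2,6
  step 10. node 1  ⊔preds=111  new=111  stable
  step 11. node 3  ⊔preds=100  new=100  old=000  +wl: 0,1
  step 12. node 2  ⊔preds=111  new=011  stable
  step 13. node 6  ⊔preds=111  new=100  stable
  step 14. node 0  ⊔preds=111  new=111  stable
  step 15. node 1  ⊔preds=111  new=111  stable

Least fixpoint reached:
  node 0: 111
  node 1: 111
  node 2: 011
  node 3: 100
  node 4: 111
  node 5: 001
  node 6: 100
  node 7: 111

no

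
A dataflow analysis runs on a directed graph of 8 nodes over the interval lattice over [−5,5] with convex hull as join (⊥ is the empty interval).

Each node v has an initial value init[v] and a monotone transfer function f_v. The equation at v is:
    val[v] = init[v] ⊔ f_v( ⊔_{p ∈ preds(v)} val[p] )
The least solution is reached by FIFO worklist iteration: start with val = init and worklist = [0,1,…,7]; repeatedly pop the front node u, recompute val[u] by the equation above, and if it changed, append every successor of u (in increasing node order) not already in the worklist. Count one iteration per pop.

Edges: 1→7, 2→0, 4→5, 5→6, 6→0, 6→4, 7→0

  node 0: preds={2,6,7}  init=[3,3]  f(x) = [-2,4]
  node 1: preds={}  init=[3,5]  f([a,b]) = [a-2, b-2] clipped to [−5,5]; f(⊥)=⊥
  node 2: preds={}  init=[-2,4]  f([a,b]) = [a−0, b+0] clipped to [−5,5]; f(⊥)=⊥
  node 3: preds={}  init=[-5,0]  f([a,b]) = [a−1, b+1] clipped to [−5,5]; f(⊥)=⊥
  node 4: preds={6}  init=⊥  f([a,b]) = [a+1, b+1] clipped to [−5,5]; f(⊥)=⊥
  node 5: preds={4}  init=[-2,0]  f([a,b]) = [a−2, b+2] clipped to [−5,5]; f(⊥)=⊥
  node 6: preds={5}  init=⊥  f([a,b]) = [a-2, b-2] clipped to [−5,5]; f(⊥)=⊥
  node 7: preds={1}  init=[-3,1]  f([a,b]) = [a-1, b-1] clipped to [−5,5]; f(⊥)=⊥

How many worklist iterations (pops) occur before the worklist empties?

Worklist (31 pops):
  #1 pop 0: in=[-3,4] → [-2,4] (was [3,3]); enqueue []
  #2 pop 1: in=⊥ → [3,5] (no change)
  #3 pop 2: in=⊥ → [-2,4] (no change)
  #4 pop 3: in=⊥ → [-5,0] (no change)
  #5 pop 4: in=⊥ → ⊥ (no change)
  #6 pop 5: in=⊥ → [-2,0] (no change)
  #7 pop 6: in=[-2,0] → [-4,-2] (was ⊥); enqueue [0,4]
  #8 pop 7: in=[3,5] → [-3,4] (was [-3,1]); enqueue []
  #9 pop 0: in=[-4,4] → [-2,4] (no change)
  #10 pop 4: in=[-4,-2] → [-3,-1] (was ⊥); enqueue [5]
  #11 pop 5: in=[-3,-1] → [-5,1] (was [-2,0]); enqueue [6]
  #12 pop 6: in=[-5,1] → [-5,-1] (was [-4,-2]); enqueue [0,4]
  #13 pop 0: in=[-5,4] → [-2,4] (no change)
  #14 pop 4: in=[-5,-1] → [-4,0] (was [-3,-1]); enqueue [5]
  #15 pop 5: in=[-4,0] → [-5,2] (was [-5,1]); enqueue [6]
  #16 pop 6: in=[-5,2] → [-5,0] (was [-5,-1]); enqueue [0,4]
  #17 pop 0: in=[-5,4] → [-2,4] (no change)
  #18 pop 4: in=[-5,0] → [-4,1] (was [-4,0]); enqueue [5]
  #19 pop 5: in=[-4,1] → [-5,3] (was [-5,2]); enqueue [6]
  #20 pop 6: in=[-5,3] → [-5,1] (was [-5,0]); enqueue [0,4]
  #21 pop 0: in=[-5,4] → [-2,4] (no change)
  #22 pop 4: in=[-5,1] → [-4,2] (was [-4,1]); enqueue [5]
  #23 pop 5: in=[-4,2] → [-5,4] (was [-5,3]); enqueue [6]
  #24 pop 6: in=[-5,4] → [-5,2] (was [-5,1]); enqueue [0,4]
  #25 pop 0: in=[-5,4] → [-2,4] (no change)
  #26 pop 4: in=[-5,2] → [-4,3] (was [-4,2]); enqueue [5]
  #27 pop 5: in=[-4,3] → [-5,5] (was [-5,4]); enqueue [6]
  #28 pop 6: in=[-5,5] → [-5,3] (was [-5,2]); enqueue [0,4]
  #29 pop 0: in=[-5,4] → [-2,4] (no change)
  #30 pop 4: in=[-5,3] → [-4,4] (was [-4,3]); enqueue [5]
  #31 pop 5: in=[-4,4] → [-5,5] (no change)

Fixpoint:
  val[0] = [-2,4]
  val[1] = [3,5]
  val[2] = [-2,4]
  val[3] = [-5,0]
  val[4] = [-4,4]
  val[5] = [-5,5]
  val[6] = [-5,3]
  val[7] = [-3,4]

31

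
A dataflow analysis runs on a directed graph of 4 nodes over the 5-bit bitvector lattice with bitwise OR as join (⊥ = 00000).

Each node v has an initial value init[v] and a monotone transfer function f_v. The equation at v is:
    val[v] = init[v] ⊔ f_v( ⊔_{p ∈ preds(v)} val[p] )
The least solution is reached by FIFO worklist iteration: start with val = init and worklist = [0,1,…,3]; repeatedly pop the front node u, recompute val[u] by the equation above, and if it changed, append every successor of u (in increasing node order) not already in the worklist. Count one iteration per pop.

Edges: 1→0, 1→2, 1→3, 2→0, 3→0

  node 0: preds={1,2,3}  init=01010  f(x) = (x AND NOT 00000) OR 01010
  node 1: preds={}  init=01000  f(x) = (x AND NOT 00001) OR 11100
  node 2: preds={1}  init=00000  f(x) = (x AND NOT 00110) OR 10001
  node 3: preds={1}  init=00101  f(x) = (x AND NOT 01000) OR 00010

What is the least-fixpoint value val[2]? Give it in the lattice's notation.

11001

Trace (5 dequeues):
  [1] u=0 | in 01101 | out 01111 | prev 01010 | push {}
  [2] u=1 | in 00000 | out 11100 | prev 01000 | push {0}
  [3] u=2 | in 11100 | out 11001 | prev 00000 | push {}
  [4] u=3 | in 11100 | out 10111 | prev 00101 | push {}
  [5] u=0 | in 11111 | out 11111 | prev 01111 | push {}

Converged values:
  [0] 11111
  [1] 11100
  [2] 11001
  [3] 10111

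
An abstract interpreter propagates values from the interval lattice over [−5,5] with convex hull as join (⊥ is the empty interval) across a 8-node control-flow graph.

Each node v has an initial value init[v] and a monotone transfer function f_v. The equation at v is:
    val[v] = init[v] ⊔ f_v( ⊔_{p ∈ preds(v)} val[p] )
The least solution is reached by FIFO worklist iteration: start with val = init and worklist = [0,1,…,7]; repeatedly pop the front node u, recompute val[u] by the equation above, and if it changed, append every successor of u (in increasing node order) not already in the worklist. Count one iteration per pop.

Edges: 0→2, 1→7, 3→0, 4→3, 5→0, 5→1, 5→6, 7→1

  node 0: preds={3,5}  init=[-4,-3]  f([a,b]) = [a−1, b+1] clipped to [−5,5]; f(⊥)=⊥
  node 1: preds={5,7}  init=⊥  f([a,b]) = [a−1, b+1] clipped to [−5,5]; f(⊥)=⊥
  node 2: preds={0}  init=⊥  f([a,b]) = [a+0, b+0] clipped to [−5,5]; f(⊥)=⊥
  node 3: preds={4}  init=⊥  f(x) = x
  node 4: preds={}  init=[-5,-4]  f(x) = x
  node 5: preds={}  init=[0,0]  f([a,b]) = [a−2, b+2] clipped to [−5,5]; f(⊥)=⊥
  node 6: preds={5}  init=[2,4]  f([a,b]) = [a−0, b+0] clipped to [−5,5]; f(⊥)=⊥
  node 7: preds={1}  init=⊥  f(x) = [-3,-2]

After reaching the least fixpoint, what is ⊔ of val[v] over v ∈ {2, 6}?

Worklist (12 pops):
  #1 pop 0: in=[0,0] → [-4,1] (was [-4,-3]); enqueue []
  #2 pop 1: in=[0,0] → [-1,1] (was ⊥); enqueue []
  #3 pop 2: in=[-4,1] → [-4,1] (was ⊥); enqueue []
  #4 pop 3: in=[-5,-4] → [-5,-4] (was ⊥); enqueue [0]
  #5 pop 4: in=⊥ → [-5,-4] (no change)
  #6 pop 5: in=⊥ → [0,0] (no change)
  #7 pop 6: in=[0,0] → [0,4] (was [2,4]); enqueue []
  #8 pop 7: in=[-1,1] → [-3,-2] (was ⊥); enqueue [1]
  #9 pop 0: in=[-5,0] → [-5,1] (was [-4,1]); enqueue [2]
  #10 pop 1: in=[-3,0] → [-4,1] (was [-1,1]); enqueue [7]
  #11 pop 2: in=[-5,1] → [-5,1] (was [-4,1]); enqueue []
  #12 pop 7: in=[-4,1] → [-3,-2] (no change)

Fixpoint:
  val[0] = [-5,1]
  val[1] = [-4,1]
  val[2] = [-5,1]
  val[3] = [-5,-4]
  val[4] = [-5,-4]
  val[5] = [0,0]
  val[6] = [0,4]
  val[7] = [-3,-2]

[-5,4]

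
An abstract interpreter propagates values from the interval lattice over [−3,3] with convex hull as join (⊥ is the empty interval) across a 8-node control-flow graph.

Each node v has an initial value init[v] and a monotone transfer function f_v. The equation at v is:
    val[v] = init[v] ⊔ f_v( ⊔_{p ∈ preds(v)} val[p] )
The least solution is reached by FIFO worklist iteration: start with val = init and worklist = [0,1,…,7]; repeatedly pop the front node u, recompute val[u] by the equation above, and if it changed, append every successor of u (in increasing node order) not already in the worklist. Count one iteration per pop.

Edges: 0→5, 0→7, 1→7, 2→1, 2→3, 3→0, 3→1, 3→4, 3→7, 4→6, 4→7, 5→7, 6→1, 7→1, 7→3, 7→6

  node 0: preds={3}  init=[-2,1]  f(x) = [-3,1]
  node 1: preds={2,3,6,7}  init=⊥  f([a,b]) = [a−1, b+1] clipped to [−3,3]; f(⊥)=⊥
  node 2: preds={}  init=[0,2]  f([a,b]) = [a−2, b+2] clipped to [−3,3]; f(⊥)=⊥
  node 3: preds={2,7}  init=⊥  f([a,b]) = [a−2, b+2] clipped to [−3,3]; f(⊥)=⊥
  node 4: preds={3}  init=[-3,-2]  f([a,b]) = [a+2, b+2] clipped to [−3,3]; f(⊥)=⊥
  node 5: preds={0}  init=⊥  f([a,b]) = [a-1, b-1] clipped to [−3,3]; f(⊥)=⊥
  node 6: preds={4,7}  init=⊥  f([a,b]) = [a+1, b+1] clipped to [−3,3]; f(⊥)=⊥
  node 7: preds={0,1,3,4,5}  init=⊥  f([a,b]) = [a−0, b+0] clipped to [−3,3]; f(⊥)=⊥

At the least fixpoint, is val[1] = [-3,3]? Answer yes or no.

Iteration log — 16 steps:
  step 1. node 0  ⊔preds=⊥  new=[-3,1]  old=[-2,1]  +wl: 
  step 2. node 1  ⊔preds=[0,2]  new=[-1,3]  old=⊥  +wl: 
  step 3. node 2  ⊔preds=⊥  new=[0,2]  stable
  step 4. node 3  ⊔preds=[0,2]  new=[-2,3]  old=⊥  +wl: 0,1
  step 5. node 4  ⊔preds=[-2,3]  new=[-3,3]  old=[-3,-2]  +wl: 
  step 6. node 5  ⊔preds=[-3,1]  new=[-3,0]  old=⊥  +wl: 
  step 7. node 6  ⊔preds=[-3,3]  new=[-2,3]  old=⊥  +wl: 
  step 8. node 7  ⊔preds=[-3,3]  new=[-3,3]  old=⊥  +wl: 3,6
  step 9. node 0  ⊔preds=[-2,3]  new=[-3,1]  stable
  step 10. node 1  ⊔preds=[-3,3]  new=[-3,3]  old=[-1,3]  +wl: 7
  step 11. node 3  ⊔preds=[-3,3]  new=[-3,3]  old=[-2,3]  +wl: 0,1,4
  step 12. node 6  ⊔preds=[-3,3]  new=[-2,3]  stable
  step 13. node 7  ⊔preds=[-3,3]  new=[-3,3]  stable
  step 14. node 0  ⊔preds=[-3,3]  new=[-3,1]  stable
  step 15. node 1  ⊔preds=[-3,3]  new=[-3,3]  stable
  step 16. node 4  ⊔preds=[-3,3]  new=[-3,3]  stable

Least fixpoint reached:
  node 0: [-3,1]
  node 1: [-3,3]
  node 2: [0,2]
  node 3: [-3,3]
  node 4: [-3,3]
  node 5: [-3,0]
  node 6: [-2,3]
  node 7: [-3,3]

yes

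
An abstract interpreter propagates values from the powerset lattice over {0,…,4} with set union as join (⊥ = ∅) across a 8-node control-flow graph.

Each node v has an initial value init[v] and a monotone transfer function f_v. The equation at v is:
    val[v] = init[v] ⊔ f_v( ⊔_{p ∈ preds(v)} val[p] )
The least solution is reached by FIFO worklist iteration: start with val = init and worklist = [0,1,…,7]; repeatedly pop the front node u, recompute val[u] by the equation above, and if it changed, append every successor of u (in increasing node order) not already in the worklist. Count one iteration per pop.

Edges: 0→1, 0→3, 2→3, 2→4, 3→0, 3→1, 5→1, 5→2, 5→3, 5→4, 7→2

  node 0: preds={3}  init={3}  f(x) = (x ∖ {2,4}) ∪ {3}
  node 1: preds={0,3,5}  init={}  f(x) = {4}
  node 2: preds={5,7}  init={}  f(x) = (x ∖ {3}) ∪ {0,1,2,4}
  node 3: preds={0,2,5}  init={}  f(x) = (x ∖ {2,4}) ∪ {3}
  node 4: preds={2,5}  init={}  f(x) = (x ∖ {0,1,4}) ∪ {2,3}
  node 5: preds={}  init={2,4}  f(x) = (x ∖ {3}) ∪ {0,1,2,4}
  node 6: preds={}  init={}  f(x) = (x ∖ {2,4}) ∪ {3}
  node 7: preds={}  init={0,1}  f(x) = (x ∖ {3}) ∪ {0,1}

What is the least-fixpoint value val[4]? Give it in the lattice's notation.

{2,3}

Trace (13 dequeues):
  [1] u=0 | in {} | out {3} | ==
  [2] u=1 | in {2,3,4} | out {4} | prev {} | push {}
  [3] u=2 | in {0,1,2,4} | out {0,1,2,4} | prev {} | push {}
  [4] u=3 | in {0,1,2,3,4} | out {0,1,3} | prev {} | push {0,1}
  [5] u=4 | in {0,1,2,4} | out {2,3} | prev {} | push {}
  [6] u=5 | in {} | out {0,1,2,4} | prev {2,4} | push {2,3,4}
  [7] u=6 | in {} | out {3} | prev {} | push {}
  [8] u=7 | in {} | out {0,1} | ==
  [9] u=0 | in {0,1,3} | out {0,1,3} | prev {3} | push {}
  [10] u=1 | in {0,1,2,3,4} | out {4} | ==
  [11] u=2 | in {0,1,2,4} | out {0,1,2,4} | ==
  [12] u=3 | in {0,1,2,3,4} | out {0,1,3} | ==
  [13] u=4 | in {0,1,2,4} | out {2,3} | ==

Converged values:
  [0] {0,1,3}
  [1] {4}
  [2] {0,1,2,4}
  [3] {0,1,3}
  [4] {2,3}
  [5] {0,1,2,4}
  [6] {3}
  [7] {0,1}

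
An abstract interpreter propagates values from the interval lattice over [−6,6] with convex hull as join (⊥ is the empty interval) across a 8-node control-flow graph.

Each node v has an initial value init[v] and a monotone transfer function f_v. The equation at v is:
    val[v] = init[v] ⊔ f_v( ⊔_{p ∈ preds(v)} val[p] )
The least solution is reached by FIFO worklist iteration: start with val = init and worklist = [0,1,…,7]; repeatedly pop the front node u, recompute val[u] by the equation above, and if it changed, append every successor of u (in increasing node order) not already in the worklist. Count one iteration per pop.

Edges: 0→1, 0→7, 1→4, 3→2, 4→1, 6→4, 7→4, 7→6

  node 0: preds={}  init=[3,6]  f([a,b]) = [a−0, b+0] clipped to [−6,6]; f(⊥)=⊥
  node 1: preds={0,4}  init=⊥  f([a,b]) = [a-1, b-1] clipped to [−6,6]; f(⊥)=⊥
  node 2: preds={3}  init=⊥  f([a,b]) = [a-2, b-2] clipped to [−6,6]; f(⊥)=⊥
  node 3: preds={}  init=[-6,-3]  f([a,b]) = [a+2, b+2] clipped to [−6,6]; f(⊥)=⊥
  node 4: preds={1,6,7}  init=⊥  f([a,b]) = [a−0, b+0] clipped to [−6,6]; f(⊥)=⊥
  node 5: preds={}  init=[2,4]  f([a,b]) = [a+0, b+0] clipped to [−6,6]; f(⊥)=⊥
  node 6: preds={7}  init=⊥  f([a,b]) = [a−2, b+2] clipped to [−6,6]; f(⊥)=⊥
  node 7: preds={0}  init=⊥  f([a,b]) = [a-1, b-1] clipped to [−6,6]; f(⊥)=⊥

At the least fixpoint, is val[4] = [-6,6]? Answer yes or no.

Trace (26 dequeues):
  [1] u=0 | in ⊥ | out [3,6] | ==
  [2] u=1 | in [3,6] | out [2,5] | prev ⊥ | push {}
  [3] u=2 | in [-6,-3] | out [-6,-5] | prev ⊥ | push {}
  [4] u=3 | in ⊥ | out [-6,-3] | ==
  [5] u=4 | in [2,5] | out [2,5] | prev ⊥ | push {1}
  [6] u=5 | in ⊥ | out [2,4] | ==
  [7] u=6 | in ⊥ | out ⊥ | ==
  [8] u=7 | in [3,6] | out [2,5] | prev ⊥ | push {4,6}
  [9] u=1 | in [2,6] | out [1,5] | prev [2,5] | push {}
  [10] u=4 | in [1,5] | out [1,5] | prev [2,5] | push {1}
  [11] u=6 | in [2,5] | out [0,6] | prev ⊥ | push {4}
  [12] u=1 | in [1,6] | out [0,5] | prev [1,5] | push {}
  [13] u=4 | in [0,6] | out [0,6] | prev [1,5] | push {1}
  [14] u=1 | in [0,6] | out [-1,5] | prev [0,5] | push {4}
  [15] u=4 | in [-1,6] | out [-1,6] | prev [0,6] | push {1}
  [16] u=1 | in [-1,6] | out [-2,5] | prev [-1,5] | push {4}
  [17] u=4 | in [-2,6] | out [-2,6] | prev [-1,6] | push {1}
  [18] u=1 | in [-2,6] | out [-3,5] | prev [-2,5] | push {4}
  [19] u=4 | in [-3,6] | out [-3,6] | prev [-2,6] | push {1}
  [20] u=1 | in [-3,6] | out [-4,5] | prev [-3,5] | push {4}
  [21] u=4 | in [-4,6] | out [-4,6] | prev [-3,6] | push {1}
  [22] u=1 | in [-4,6] | out [-5,5] | prev [-4,5] | push {4}
  [23] u=4 | in [-5,6] | out [-5,6] | prev [-4,6] | push {1}
  [24] u=1 | in [-5,6] | out [-6,5] | prev [-5,5] | push {4}
  [25] u=4 | in [-6,6] | out [-6,6] | prev [-5,6] | push {1}
  [26] u=1 | in [-6,6] | out [-6,5] | ==

Converged values:
  [0] [3,6]
  [1] [-6,5]
  [2] [-6,-5]
  [3] [-6,-3]
  [4] [-6,6]
  [5] [2,4]
  [6] [0,6]
  [7] [2,5]

yes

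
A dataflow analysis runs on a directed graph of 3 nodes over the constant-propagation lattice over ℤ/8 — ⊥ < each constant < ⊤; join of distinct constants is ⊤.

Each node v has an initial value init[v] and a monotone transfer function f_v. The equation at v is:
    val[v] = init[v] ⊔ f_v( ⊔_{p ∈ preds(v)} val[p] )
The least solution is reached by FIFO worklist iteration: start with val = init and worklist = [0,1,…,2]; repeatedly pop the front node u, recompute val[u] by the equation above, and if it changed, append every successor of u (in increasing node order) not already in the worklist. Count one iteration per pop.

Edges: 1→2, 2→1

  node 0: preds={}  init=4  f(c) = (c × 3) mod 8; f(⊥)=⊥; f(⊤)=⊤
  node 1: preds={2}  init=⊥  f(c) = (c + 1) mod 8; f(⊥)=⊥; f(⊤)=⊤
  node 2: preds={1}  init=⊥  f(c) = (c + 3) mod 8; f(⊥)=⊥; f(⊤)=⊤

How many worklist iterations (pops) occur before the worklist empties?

3

Iteration log — 3 steps:
  step 1. node 0  ⊔preds=⊥  new=4  stable
  step 2. node 1  ⊔preds=⊥  new=⊥  stable
  step 3. node 2  ⊔preds=⊥  new=⊥  stable

Least fixpoint reached:
  node 0: 4
  node 1: ⊥
  node 2: ⊥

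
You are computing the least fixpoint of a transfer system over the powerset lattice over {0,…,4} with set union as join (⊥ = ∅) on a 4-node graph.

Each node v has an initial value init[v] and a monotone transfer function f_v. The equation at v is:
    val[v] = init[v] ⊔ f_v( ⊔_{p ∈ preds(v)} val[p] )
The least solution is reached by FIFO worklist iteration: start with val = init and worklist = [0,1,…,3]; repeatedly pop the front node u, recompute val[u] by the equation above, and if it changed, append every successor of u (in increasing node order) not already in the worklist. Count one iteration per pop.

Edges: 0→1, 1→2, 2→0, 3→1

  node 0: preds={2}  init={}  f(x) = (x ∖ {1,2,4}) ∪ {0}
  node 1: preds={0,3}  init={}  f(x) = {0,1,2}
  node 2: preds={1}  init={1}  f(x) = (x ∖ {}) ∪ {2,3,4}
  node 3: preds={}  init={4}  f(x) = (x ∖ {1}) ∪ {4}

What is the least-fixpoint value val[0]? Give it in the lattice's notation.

{0,3}

Trace (6 dequeues):
  [1] u=0 | in {1} | out {0} | prev {} | push {}
  [2] u=1 | in {0,4} | out {0,1,2} | prev {} | push {}
  [3] u=2 | in {0,1,2} | out {0,1,2,3,4} | prev {1} | push {0}
  [4] u=3 | in {} | out {4} | ==
  [5] u=0 | in {0,1,2,3,4} | out {0,3} | prev {0} | push {1}
  [6] u=1 | in {0,3,4} | out {0,1,2} | ==

Converged values:
  [0] {0,3}
  [1] {0,1,2}
  [2] {0,1,2,3,4}
  [3] {4}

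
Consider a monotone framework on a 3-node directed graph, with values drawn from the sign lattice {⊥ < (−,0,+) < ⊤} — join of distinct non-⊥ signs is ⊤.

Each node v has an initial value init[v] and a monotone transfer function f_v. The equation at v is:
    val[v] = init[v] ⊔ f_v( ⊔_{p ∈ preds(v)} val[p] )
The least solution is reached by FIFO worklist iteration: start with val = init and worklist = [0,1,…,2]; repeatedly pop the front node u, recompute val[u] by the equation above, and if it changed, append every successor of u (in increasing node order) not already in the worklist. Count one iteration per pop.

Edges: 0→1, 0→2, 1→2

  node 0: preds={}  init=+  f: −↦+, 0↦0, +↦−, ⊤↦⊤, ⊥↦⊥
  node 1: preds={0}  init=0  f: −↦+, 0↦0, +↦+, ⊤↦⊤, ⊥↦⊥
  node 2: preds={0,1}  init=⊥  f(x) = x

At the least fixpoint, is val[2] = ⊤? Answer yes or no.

Iteration log — 3 steps:
  step 1. node 0  ⊔preds=⊥  new=+  stable
  step 2. node 1  ⊔preds=+  new=⊤  old=0  +wl: 
  step 3. node 2  ⊔preds=⊤  new=⊤  old=⊥  +wl: 

Least fixpoint reached:
  node 0: +
  node 1: ⊤
  node 2: ⊤

yes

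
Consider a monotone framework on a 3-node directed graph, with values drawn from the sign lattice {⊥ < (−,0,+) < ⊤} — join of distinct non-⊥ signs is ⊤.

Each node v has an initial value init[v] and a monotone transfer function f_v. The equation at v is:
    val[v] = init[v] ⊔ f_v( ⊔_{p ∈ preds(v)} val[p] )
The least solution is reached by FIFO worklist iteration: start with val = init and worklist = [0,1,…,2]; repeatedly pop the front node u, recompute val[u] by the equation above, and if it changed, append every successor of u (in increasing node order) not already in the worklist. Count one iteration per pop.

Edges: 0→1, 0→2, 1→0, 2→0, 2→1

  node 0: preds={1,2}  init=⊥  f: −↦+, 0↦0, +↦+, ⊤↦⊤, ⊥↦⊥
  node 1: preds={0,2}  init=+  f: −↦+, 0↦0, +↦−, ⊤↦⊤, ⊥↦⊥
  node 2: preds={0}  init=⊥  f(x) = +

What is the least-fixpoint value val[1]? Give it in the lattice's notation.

⊤

Worklist (6 pops):
  #1 pop 0: in=+ → + (was ⊥); enqueue []
  #2 pop 1: in=+ → ⊤ (was +); enqueue [0]
  #3 pop 2: in=+ → + (was ⊥); enqueue [1]
  #4 pop 0: in=⊤ → ⊤ (was +); enqueue [2]
  #5 pop 1: in=⊤ → ⊤ (no change)
  #6 pop 2: in=⊤ → + (no change)

Fixpoint:
  val[0] = ⊤
  val[1] = ⊤
  val[2] = +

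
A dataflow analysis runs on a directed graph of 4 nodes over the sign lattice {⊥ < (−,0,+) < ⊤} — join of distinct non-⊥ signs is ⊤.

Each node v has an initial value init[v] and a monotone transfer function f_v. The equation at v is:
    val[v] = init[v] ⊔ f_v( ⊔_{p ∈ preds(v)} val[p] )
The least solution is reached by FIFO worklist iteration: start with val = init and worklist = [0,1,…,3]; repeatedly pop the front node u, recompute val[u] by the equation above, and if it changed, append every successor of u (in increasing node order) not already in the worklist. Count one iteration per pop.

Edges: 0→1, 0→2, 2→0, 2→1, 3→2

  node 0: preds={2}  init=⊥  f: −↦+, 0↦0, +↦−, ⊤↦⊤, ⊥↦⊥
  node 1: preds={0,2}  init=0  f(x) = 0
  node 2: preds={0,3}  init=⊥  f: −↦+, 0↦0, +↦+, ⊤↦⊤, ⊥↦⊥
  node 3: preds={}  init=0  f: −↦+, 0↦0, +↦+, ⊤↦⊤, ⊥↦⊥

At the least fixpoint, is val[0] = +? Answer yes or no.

Trace (7 dequeues):
  [1] u=0 | in ⊥ | out ⊥ | ==
  [2] u=1 | in ⊥ | out 0 | ==
  [3] u=2 | in 0 | out 0 | prev ⊥ | push {0,1}
  [4] u=3 | in ⊥ | out 0 | ==
  [5] u=0 | in 0 | out 0 | prev ⊥ | push {2}
  [6] u=1 | in 0 | out 0 | ==
  [7] u=2 | in 0 | out 0 | ==

Converged values:
  [0] 0
  [1] 0
  [2] 0
  [3] 0

no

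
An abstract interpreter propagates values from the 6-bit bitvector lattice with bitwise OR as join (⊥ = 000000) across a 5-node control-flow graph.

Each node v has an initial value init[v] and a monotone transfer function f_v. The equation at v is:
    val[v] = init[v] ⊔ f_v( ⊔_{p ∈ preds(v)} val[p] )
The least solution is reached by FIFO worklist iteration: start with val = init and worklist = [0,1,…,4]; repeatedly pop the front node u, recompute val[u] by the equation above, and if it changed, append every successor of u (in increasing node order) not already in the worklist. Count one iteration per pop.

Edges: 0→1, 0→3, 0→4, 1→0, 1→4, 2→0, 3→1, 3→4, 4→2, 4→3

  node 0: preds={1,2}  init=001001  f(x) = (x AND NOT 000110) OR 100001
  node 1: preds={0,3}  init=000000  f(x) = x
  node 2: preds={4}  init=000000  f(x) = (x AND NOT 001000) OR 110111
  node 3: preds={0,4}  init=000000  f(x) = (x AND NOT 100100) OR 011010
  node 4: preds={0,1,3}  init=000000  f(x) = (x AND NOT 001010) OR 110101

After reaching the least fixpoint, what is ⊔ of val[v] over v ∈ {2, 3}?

Iteration log — 11 steps:
  step 1. node 0  ⊔preds=000000  new=101001  old=001001  +wl: 
  step 2. node 1  ⊔preds=101001  new=101001  old=000000  +wl: 0
  step 3. node 2  ⊔preds=000000  new=110111  old=000000  +wl: 
  step 4. node 3  ⊔preds=101001  new=011011  old=000000  +wl: 1
  step 5. node 4  ⊔preds=111011  new=110101  old=000000  +wl: 2,3
  step 6. node 0  ⊔preds=111111  new=111001  old=101001  +wl: 4
  step 7. node 1  ⊔preds=111011  new=111011  old=101001  +wl: 0
  step 8. node 2  ⊔preds=110101  new=110111  stable
  step 9. node 3  ⊔preds=111101  new=011011  stable
  step 10. node 4  ⊔preds=111011  new=110101  stable
  step 11. node 0  ⊔preds=111111  new=111001  stable

Least fixpoint reached:
  node 0: 111001
  node 1: 111011
  node 2: 110111
  node 3: 011011
  node 4: 110101

111111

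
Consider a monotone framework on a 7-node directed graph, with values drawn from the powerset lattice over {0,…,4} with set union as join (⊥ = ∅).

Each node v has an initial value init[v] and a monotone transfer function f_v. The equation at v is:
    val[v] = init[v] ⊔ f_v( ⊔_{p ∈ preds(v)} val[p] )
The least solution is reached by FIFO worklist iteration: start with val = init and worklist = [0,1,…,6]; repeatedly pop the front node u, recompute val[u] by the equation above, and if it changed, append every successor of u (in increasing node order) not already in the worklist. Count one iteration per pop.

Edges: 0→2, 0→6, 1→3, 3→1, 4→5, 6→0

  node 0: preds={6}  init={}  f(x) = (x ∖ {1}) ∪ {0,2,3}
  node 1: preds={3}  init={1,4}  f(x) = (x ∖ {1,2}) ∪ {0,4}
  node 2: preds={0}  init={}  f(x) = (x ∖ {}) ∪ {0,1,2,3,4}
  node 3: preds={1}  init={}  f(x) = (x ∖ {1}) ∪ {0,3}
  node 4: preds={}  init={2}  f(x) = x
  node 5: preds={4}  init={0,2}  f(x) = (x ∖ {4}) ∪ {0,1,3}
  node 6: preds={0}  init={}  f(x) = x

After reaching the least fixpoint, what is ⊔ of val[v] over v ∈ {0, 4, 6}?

Iteration log — 10 steps:
  step 1. node 0  ⊔preds={}  new={0,2,3}  old={}  +wl: 
  step 2. node 1  ⊔preds={}  new={0,1,4}  old={1,4}  +wl: 
  step 3. node 2  ⊔preds={0,2,3}  new={0,1,2,3,4}  old={}  +wl: 
  step 4. node 3  ⊔preds={0,1,4}  new={0,3,4}  old={}  +wl: 1
  step 5. node 4  ⊔preds={}  new={2}  stable
  step 6. node 5  ⊔preds={2}  new={0,1,2,3}  old={0,2}  +wl: 
  step 7. node 6  ⊔preds={0,2,3}  new={0,2,3}  old={}  +wl: 0
  step 8. node 1  ⊔preds={0,3,4}  new={0,1,3,4}  old={0,1,4}  +wl: 3
  step 9. node 0  ⊔preds={0,2,3}  new={0,2,3}  stable
  step 10. node 3  ⊔preds={0,1,3,4}  new={0,3,4}  stable

Least fixpoint reached:
  node 0: {0,2,3}
  node 1: {0,1,3,4}
  node 2: {0,1,2,3,4}
  node 3: {0,3,4}
  node 4: {2}
  node 5: {0,1,2,3}
  node 6: {0,2,3}

{0,2,3}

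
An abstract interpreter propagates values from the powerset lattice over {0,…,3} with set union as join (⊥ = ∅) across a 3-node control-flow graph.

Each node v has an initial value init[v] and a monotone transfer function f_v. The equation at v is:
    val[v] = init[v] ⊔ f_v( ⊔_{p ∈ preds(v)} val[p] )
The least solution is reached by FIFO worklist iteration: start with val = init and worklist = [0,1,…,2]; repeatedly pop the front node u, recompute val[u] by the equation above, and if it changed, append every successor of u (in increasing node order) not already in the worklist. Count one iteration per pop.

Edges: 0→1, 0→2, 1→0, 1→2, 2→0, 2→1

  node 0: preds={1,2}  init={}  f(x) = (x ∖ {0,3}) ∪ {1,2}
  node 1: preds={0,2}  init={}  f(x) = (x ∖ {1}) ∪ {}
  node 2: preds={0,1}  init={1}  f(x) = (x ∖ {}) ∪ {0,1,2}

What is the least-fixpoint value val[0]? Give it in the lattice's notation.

{1,2}

Worklist (7 pops):
  #1 pop 0: in={1} → {1,2} (was {}); enqueue []
  #2 pop 1: in={1,2} → {2} (was {}); enqueue [0]
  #3 pop 2: in={1,2} → {0,1,2} (was {1}); enqueue [1]
  #4 pop 0: in={0,1,2} → {1,2} (no change)
  #5 pop 1: in={0,1,2} → {0,2} (was {2}); enqueue [0,2]
  #6 pop 0: in={0,1,2} → {1,2} (no change)
  #7 pop 2: in={0,1,2} → {0,1,2} (no change)

Fixpoint:
  val[0] = {1,2}
  val[1] = {0,2}
  val[2] = {0,1,2}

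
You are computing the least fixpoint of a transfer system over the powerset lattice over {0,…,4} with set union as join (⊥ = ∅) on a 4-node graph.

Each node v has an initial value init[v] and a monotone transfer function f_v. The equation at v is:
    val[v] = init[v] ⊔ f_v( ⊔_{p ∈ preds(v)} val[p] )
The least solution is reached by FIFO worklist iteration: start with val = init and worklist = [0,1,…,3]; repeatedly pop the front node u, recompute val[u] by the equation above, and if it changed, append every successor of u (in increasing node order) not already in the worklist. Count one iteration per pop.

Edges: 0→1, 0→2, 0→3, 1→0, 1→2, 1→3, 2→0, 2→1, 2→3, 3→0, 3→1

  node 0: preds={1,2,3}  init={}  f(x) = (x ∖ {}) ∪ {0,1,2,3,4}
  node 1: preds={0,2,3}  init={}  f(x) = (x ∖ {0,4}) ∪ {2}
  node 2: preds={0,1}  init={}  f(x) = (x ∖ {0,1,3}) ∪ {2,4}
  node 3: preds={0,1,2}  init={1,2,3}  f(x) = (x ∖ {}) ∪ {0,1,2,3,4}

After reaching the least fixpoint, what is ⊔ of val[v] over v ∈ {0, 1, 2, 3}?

{0,1,2,3,4}

Iteration log — 6 steps:
  step 1. node 0  ⊔preds={1,2,3}  new={0,1,2,3,4}  old={}  +wl: 
  step 2. node 1  ⊔preds={0,1,2,3,4}  new={1,2,3}  old={}  +wl: 0
  step 3. node 2  ⊔preds={0,1,2,3,4}  new={2,4}  old={}  +wl: 1
  step 4. node 3  ⊔preds={0,1,2,3,4}  new={0,1,2,3,4}  old={1,2,3}  +wl: 
  step 5. node 0  ⊔preds={0,1,2,3,4}  new={0,1,2,3,4}  stable
  step 6. node 1  ⊔preds={0,1,2,3,4}  new={1,2,3}  stable

Least fixpoint reached:
  node 0: {0,1,2,3,4}
  node 1: {1,2,3}
  node 2: {2,4}
  node 3: {0,1,2,3,4}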